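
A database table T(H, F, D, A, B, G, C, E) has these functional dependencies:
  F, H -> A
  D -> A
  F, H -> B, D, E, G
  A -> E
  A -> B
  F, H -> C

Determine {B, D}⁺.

Start with {B, D}.
D -> A applies; add {A} → now {A, B, D}.
A -> E applies; add {E} → now {A, B, D, E}.
No further FD applies.

{A, B, D, E}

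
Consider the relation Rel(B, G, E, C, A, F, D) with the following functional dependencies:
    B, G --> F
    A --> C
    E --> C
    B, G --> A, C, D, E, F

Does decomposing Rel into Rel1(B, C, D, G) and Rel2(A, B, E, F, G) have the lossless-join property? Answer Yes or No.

Rel1 ∩ Rel2 = {B, G}; its closure under F is {A, B, C, D, E, F, G}.
Rel1 is contained in that closure, so Rel1 ∩ Rel2 --> Rel1 holds and the join is lossless.

Yes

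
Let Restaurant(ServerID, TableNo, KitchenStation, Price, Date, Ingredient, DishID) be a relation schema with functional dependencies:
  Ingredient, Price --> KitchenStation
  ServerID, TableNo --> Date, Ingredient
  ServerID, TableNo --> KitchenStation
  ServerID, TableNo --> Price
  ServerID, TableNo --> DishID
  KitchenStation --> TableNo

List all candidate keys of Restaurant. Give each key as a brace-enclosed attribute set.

{Ingredient, Price, ServerID}, {KitchenStation, ServerID}, {ServerID, TableNo}

{ServerID} never appears on the right of any FD, so every key must include it.
{KitchenStation, ServerID}⁺ = {Date, DishID, Ingredient, KitchenStation, Price, ServerID, TableNo} — all of the relation — so {KitchenStation, ServerID} is a candidate key.
{ServerID, TableNo}⁺ = {Date, DishID, Ingredient, KitchenStation, Price, ServerID, TableNo} — all of the relation — so {ServerID, TableNo} is a candidate key.
{Ingredient, Price, ServerID}⁺ = {Date, DishID, Ingredient, KitchenStation, Price, ServerID, TableNo} — all of the relation — so {Ingredient, Price, ServerID} is a candidate key.
Any other superkey properly contains one of these, so there are no further candidate keys.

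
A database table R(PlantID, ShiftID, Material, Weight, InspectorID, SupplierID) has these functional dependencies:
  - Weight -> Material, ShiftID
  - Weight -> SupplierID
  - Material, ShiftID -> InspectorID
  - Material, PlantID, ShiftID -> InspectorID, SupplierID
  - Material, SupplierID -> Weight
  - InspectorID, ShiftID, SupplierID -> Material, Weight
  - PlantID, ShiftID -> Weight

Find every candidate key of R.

{Material, PlantID, SupplierID}, {PlantID, ShiftID}, {PlantID, Weight}

{PlantID} never appears on the right of any FD, so every key must include it.
{PlantID, ShiftID}⁺ = {InspectorID, Material, PlantID, ShiftID, SupplierID, Weight} — all of the relation — so {PlantID, ShiftID} is a candidate key.
{PlantID, Weight}⁺ = {InspectorID, Material, PlantID, ShiftID, SupplierID, Weight} — all of the relation — so {PlantID, Weight} is a candidate key.
{Material, PlantID, SupplierID}⁺ = {InspectorID, Material, PlantID, ShiftID, SupplierID, Weight} — all of the relation — so {Material, PlantID, SupplierID} is a candidate key.
These are minimal and exhaustive — every other superkey contains one of them.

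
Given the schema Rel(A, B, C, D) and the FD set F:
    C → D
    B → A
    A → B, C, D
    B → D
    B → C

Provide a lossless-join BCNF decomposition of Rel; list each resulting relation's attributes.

{A, B, C}; {C, D}

Candidate keys of the original relation: {A}, {B}.
{A, B, C, D}: {C} determines {C, D} here but is not a superkey — split on C → D, giving {C, D} and {A, B, C}.
{C, D} is in BCNF.
{A, B, C} is in BCNF.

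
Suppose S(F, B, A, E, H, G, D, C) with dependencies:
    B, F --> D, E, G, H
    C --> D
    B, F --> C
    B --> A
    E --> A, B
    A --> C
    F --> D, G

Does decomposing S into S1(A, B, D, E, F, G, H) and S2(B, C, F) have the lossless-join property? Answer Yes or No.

Yes

Common attributes: {B, F}; their closure is {A, B, C, D, E, F, G, H}.
Since S1 ⊆ {A, B, C, D, E, F, G, H}, the intersection is a superkey of S1; the decomposition is lossless.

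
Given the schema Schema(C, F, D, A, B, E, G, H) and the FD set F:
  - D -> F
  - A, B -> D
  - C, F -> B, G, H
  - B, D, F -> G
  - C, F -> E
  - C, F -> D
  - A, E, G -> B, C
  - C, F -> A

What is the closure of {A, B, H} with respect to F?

Start with {A, B, H}.
A, B -> D applies; add {D} → now {A, B, D, H}.
D -> F applies; add {F} → now {A, B, D, F, H}.
B, D, F -> G applies; add {G} → now {A, B, D, F, G, H}.
No further FD applies.

{A, B, D, F, G, H}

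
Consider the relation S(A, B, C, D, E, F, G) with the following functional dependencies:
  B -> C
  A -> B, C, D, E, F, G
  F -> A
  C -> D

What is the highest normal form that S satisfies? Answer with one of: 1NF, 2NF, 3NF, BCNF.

Candidate keys: {A}, {F}. Prime attributes: {A, F}.
B -> C breaks BCNF: {B}⁺ = {B, C, D}, so {B} is not a superkey.
B -> C has non-prime {C} on the right and a non-superkey on the left, so 3NF fails.
Every candidate key is a single attribute, so no partial dependency is possible; 2NF holds.

2NF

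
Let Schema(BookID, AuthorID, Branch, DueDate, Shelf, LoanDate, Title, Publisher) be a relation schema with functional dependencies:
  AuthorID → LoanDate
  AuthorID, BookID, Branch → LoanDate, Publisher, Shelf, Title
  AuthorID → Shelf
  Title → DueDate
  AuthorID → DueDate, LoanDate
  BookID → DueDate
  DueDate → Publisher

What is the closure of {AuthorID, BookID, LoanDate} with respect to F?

Start with {AuthorID, BookID, LoanDate}.
AuthorID → Shelf applies; add {Shelf} → now {AuthorID, BookID, LoanDate, Shelf}.
AuthorID → DueDate, LoanDate applies; add {DueDate} → now {AuthorID, BookID, DueDate, LoanDate, Shelf}.
DueDate → Publisher applies; add {Publisher} → now {AuthorID, BookID, DueDate, LoanDate, Publisher, Shelf}.
No further FD applies.

{AuthorID, BookID, DueDate, LoanDate, Publisher, Shelf}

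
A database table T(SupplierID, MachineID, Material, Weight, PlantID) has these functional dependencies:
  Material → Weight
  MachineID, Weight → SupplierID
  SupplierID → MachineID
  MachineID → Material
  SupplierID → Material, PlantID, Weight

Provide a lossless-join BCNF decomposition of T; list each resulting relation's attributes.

Candidate keys of the original relation: {MachineID}, {SupplierID}.
In {MachineID, Material, PlantID, SupplierID, Weight}, {Material} is not a superkey ({Material}⁺ restricted to this set is {Material, Weight}), so split on Material → Weight into {Material, Weight} and {MachineID, Material, PlantID, SupplierID}.
{Material, Weight} is in BCNF.
{MachineID, Material, PlantID, SupplierID} is in BCNF.

{MachineID, Material, PlantID, SupplierID}; {Material, Weight}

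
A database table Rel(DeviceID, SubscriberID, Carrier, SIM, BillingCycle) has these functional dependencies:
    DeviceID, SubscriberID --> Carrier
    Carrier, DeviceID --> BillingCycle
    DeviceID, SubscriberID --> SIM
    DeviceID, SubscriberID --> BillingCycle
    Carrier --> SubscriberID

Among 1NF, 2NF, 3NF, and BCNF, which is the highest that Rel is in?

3NF

Candidate keys: {Carrier, DeviceID}, {DeviceID, SubscriberID}. Prime attributes: {Carrier, DeviceID, SubscriberID}.
Carrier --> SubscriberID breaks BCNF: {Carrier}⁺ = {Carrier, SubscriberID}, so {Carrier} is not a superkey.
But every attribute on its right side ({SubscriberID}) is prime, and the same holds for every other non-superkey FD, so 3NF still holds.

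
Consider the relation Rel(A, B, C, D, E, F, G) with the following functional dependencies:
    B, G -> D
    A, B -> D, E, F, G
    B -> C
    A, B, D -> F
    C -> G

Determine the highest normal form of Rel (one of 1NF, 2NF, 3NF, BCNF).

1NF

Candidate key: {A, B}. Prime attributes: {A, B}.
B, G -> D breaks BCNF: {B, G}⁺ = {B, C, D, G}, so {B, G} is not a superkey.
B, G -> D determines the non-prime attribute {D} from a non-superkey — 3NF is violated.
{B} is a proper subset of the key {A, B}, and {B}⁺ contains the non-prime attributes {C, D, G} — a partial dependency, so 2NF is violated.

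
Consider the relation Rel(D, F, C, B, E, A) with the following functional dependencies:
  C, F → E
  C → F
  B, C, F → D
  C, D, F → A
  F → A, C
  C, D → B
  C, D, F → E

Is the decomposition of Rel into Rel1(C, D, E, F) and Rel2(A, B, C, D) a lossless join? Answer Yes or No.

The shared attributes are {C, D} and {C, D}⁺ = {A, B, C, D, E, F}.
Rel1 is contained in that closure, so Rel1 ∩ Rel2 → Rel1 holds and the join is lossless.

Yes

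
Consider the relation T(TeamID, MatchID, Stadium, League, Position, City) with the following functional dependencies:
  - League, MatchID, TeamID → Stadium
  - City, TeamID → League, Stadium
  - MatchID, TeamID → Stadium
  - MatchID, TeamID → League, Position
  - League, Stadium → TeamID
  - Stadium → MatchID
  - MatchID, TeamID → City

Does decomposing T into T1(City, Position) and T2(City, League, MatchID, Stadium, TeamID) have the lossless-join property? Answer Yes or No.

No

Common attributes: {City}; their closure is {City}.
The closure covers neither T1 nor T2 entirely; the join is not lossless.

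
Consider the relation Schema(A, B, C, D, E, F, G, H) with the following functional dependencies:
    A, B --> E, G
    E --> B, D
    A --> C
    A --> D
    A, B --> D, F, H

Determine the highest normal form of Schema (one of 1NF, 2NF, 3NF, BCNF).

1NF

Candidate keys: {A, B}, {A, E}. Prime attributes: {A, B, E}.
E --> B, D: {E}⁺ = {B, D, E}, which is not all of the attributes, so the left side is not a superkey — BCNF is violated.
E --> B, D has non-prime {D} on the right and a non-superkey on the left, so 3NF fails.
The proper key subset {A} of {A, B} determines non-prime {C, D}, so the relation is not even in 2NF.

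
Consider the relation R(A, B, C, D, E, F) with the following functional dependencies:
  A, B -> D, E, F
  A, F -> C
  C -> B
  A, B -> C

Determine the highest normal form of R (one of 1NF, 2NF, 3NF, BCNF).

3NF

Candidate keys: {A, B}, {A, C}, {A, F}. Prime attributes: {A, B, C, F}.
C -> B breaks BCNF: {C}⁺ = {B, C}, so {C} is not a superkey.
But every attribute on its right side ({B}) is prime, and the same holds for every other non-superkey FD, so 3NF still holds.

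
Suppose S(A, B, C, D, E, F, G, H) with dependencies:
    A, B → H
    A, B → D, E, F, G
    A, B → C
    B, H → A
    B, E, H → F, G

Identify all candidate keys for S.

{B} never appears on the right of any FD, so every key must include it.
{A, B}⁺ = {A, B, C, D, E, F, G, H}, which is every attribute, so {A, B} is a candidate key.
{B, H}⁺ = {A, B, C, D, E, F, G, H}, which is every attribute, so {B, H} is a candidate key.
These are minimal and exhaustive — every other superkey contains one of them.

{A, B}, {B, H}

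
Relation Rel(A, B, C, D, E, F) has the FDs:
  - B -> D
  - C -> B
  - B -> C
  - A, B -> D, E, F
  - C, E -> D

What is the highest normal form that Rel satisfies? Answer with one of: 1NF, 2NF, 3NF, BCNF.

1NF

Candidate keys: {A, B}, {A, C}. Prime attributes: {A, B, C}.
For B -> D we have {B}⁺ = {B, C, D}; {B} is not a superkey, so BCNF fails.
B -> D has non-prime {D} on the right and a non-superkey on the left, so 3NF fails.
The proper key subset {B} of {A, B} determines non-prime {D}, so the relation is not even in 2NF.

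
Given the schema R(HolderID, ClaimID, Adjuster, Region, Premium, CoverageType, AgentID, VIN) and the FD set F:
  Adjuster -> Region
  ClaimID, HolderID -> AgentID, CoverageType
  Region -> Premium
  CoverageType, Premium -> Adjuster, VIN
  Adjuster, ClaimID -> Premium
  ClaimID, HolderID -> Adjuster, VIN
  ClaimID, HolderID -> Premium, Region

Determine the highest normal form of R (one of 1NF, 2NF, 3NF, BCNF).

Candidate key: {ClaimID, HolderID}. Prime attributes: {ClaimID, HolderID}.
Adjuster -> Region: {Adjuster}⁺ = {Adjuster, Premium, Region}, which is not all of the attributes, so the left side is not a superkey — BCNF is violated.
Adjuster -> Region determines the non-prime attribute {Region} from a non-superkey — 3NF is violated.
No non-prime attribute depends on a proper subset of any candidate key, so 2NF holds.

2NF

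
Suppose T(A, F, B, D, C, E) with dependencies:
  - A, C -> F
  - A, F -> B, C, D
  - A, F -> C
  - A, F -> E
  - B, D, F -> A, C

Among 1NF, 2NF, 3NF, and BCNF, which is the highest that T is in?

BCNF

Candidate keys: {A, C}, {A, F}, {B, D, F}. Prime attributes: {A, B, C, D, F}.
Every FD has a superkey on the left, so the relation is in BCNF.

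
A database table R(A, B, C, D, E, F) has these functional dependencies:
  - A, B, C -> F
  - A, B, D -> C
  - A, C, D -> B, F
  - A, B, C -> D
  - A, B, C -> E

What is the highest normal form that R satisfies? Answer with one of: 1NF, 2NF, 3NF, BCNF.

BCNF

Candidate keys: {A, B, C}, {A, B, D}, {A, C, D}. Prime attributes: {A, B, C, D}.
The left-hand side of every FD is a superkey, so BCNF is satisfied.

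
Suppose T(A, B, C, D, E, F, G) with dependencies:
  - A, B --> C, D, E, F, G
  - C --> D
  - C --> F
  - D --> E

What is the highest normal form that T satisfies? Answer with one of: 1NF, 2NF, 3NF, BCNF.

2NF

Candidate key: {A, B}. Prime attributes: {A, B}.
C --> D: {C}⁺ = {C, D, E, F}, which is not all of the attributes, so the left side is not a superkey — BCNF is violated.
C --> D has non-prime {D} on the right and a non-superkey on the left, so 3NF fails.
Checking every proper subset of each key, none determines a non-prime attribute — 2NF is satisfied.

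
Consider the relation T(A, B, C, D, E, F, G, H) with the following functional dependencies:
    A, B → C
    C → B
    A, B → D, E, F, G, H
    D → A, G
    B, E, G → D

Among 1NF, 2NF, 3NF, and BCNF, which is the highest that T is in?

3NF

Candidate keys: {A, B}, {A, C}, {B, D}, {B, E, G}, {C, D}, {C, E, G}. Prime attributes: {A, B, C, D, E, G}.
C → B: {C}⁺ = {B, C}, which is not all of the attributes, so the left side is not a superkey — BCNF is violated.
But every attribute on its right side ({B}) is prime, and the same holds for every other non-superkey FD, so 3NF still holds.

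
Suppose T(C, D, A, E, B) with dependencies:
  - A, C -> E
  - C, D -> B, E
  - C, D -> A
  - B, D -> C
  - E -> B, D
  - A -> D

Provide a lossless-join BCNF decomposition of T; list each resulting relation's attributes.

Candidate keys of the original relation: {A, B}, {A, C}, {B, D}, {C, D}, {E}.
Within {A, B, C, D, E}: {A}⁺ ∩ {A, B, C, D, E} = {A, D}, not the whole set, so A -> D violates BCNF; decompose into {A, D} and {A, B, C, E}.
{A, D} is in BCNF.
{A, B, C, E} is in BCNF.

{A, B, C, E}; {A, D}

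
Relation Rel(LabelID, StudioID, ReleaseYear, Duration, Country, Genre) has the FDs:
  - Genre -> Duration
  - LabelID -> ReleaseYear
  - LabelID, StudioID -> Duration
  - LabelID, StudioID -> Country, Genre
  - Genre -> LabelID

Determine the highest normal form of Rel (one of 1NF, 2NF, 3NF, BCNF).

1NF

Candidate keys: {Genre, StudioID}, {LabelID, StudioID}. Prime attributes: {Genre, LabelID, StudioID}.
For Genre -> Duration we have {Genre}⁺ = {Duration, Genre, LabelID, ReleaseYear}; {Genre} is not a superkey, so BCNF fails.
Genre -> Duration has non-prime {Duration} on the right and a non-superkey on the left, so 3NF fails.
{Genre} is a proper subset of the key {Genre, StudioID}, and {Genre}⁺ contains the non-prime attributes {Duration, ReleaseYear} — a partial dependency, so 2NF is violated.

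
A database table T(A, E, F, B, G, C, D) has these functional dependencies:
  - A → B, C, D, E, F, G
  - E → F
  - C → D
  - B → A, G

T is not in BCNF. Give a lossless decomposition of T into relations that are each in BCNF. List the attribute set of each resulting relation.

{A, B, C, E, G}; {C, D}; {E, F}

Candidate keys of the original relation: {A}, {B}.
Within {A, B, C, D, E, F, G}: {E}⁺ ∩ {A, B, C, D, E, F, G} = {E, F}, not the whole set, so E → F violates BCNF; decompose into {E, F} and {A, B, C, D, E, G}.
{E, F} is in BCNF.
Within {A, B, C, D, E, G}: {C}⁺ ∩ {A, B, C, D, E, G} = {C, D}, not the whole set, so C → D violates BCNF; decompose into {C, D} and {A, B, C, E, G}.
{C, D} is in BCNF.
{A, B, C, E, G} is in BCNF.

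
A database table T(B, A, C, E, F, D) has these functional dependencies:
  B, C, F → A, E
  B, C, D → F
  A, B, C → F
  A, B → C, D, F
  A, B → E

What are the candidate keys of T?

{A, B}, {B, C, D}, {B, C, F}

{B} never appears on the right of any FD, so every key must include it.
{A, B}⁺ = {A, B, C, D, E, F} — all of the relation — so {A, B} is a candidate key.
{B, C, D}⁺ = {A, B, C, D, E, F} — all of the relation — so {B, C, D} is a candidate key.
{B, C, F}⁺ = {A, B, C, D, E, F} — all of the relation — so {B, C, F} is a candidate key.
These are minimal and exhaustive — every other superkey contains one of them.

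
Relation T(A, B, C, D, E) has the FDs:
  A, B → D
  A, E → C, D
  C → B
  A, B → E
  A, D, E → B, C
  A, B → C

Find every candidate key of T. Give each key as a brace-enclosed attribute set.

{A, B}, {A, C}, {A, E}

{A} never appears on the right of any FD, so every key must include it.
{A, B} is a candidate key since {A, B}⁺ = {A, B, C, D, E} covers every attribute.
{A, C} is a candidate key since {A, C}⁺ = {A, B, C, D, E} covers every attribute.
{A, E} is a candidate key since {A, E}⁺ = {A, B, C, D, E} covers every attribute.
Any other superkey properly contains one of these, so there are no further candidate keys.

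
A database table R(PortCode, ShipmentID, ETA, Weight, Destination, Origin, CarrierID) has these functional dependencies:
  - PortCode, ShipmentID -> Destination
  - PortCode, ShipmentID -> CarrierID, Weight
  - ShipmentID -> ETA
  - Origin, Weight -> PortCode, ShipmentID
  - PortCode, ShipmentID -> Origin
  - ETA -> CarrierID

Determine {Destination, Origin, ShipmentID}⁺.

Start with {Destination, Origin, ShipmentID}.
ShipmentID -> ETA applies; add {ETA} → now {Destination, ETA, Origin, ShipmentID}.
ETA -> CarrierID applies; add {CarrierID} → now {CarrierID, Destination, ETA, Origin, ShipmentID}.
No further FD applies.

{CarrierID, Destination, ETA, Origin, ShipmentID}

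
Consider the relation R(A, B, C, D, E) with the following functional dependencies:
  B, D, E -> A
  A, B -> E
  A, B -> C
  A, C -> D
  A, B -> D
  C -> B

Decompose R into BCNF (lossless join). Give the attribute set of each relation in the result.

Candidate keys of the original relation: {A, B}, {A, C}, {B, D, E}, {C, D, E}.
Within {A, B, C, D, E}: {C}⁺ ∩ {A, B, C, D, E} = {B, C}, not the whole set, so C -> B violates BCNF; decompose into {B, C} and {A, C, D, E}.
{B, C} is in BCNF.
{A, C, D, E} is in BCNF.

{A, C, D, E}; {B, C}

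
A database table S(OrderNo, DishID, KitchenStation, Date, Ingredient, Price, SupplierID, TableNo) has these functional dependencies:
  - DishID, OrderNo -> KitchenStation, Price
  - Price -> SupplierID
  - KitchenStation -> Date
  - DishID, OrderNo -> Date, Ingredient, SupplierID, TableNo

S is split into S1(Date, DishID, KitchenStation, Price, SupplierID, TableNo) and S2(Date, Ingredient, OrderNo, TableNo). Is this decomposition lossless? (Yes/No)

No

S1 ∩ S2 = {Date, TableNo}; its closure under F is {Date, TableNo}.
Neither S1 nor S2 is contained in that closure, so the decomposition is lossy.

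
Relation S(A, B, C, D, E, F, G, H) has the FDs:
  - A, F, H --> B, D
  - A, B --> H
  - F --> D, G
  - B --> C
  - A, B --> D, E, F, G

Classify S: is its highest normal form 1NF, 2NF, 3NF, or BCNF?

Candidate keys: {A, B}, {A, F, H}. Prime attributes: {A, B, F, H}.
F --> D, G breaks BCNF: {F}⁺ = {D, F, G}, so {F} is not a superkey.
F --> D, G determines the non-prime attributes {D, G} from a non-superkey — 3NF is violated.
{B} is a proper subset of the key {A, B}, and {B}⁺ contains the non-prime attribute {C} — a partial dependency, so 2NF is violated.

1NF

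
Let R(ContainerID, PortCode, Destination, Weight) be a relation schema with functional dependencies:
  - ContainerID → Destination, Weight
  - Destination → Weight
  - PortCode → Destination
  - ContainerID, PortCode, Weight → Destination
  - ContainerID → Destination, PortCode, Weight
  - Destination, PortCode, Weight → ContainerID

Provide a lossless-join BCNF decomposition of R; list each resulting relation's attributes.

{ContainerID, Destination, PortCode}; {Destination, Weight}

Candidate keys of the original relation: {ContainerID}, {PortCode}.
Within {ContainerID, Destination, PortCode, Weight}: {Destination}⁺ ∩ {ContainerID, Destination, PortCode, Weight} = {Destination, Weight}, not the whole set, so Destination → Weight violates BCNF; decompose into {Destination, Weight} and {ContainerID, Destination, PortCode}.
{Destination, Weight} is in BCNF.
{ContainerID, Destination, PortCode} is in BCNF.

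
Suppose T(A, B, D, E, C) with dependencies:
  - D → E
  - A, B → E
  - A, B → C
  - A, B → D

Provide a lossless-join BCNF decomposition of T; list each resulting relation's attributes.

Candidate key of the original relation: {A, B}.
{A, B, C, D, E}: {D} determines {D, E} here but is not a superkey — split on D → E, giving {D, E} and {A, B, C, D}.
{D, E}: every determinant is a superkey — BCNF.
{A, B, C, D}: every determinant is a superkey — BCNF.

{A, B, C, D}; {D, E}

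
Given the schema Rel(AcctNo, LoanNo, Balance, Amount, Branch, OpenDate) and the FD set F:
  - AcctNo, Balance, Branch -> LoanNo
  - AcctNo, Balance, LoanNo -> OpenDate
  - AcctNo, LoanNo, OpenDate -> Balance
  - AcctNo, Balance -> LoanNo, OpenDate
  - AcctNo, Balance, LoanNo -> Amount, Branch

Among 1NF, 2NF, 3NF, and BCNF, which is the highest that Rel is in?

Candidate keys: {AcctNo, Balance}, {AcctNo, LoanNo, OpenDate}. Prime attributes: {AcctNo, Balance, LoanNo, OpenDate}.
The left-hand side of every FD is a superkey, so BCNF is satisfied.

BCNF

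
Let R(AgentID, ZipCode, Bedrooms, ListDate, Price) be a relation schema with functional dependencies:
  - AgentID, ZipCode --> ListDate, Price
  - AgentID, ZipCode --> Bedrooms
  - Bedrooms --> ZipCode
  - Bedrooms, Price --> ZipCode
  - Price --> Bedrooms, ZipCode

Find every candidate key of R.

{AgentID, Bedrooms}, {AgentID, Price}, {AgentID, ZipCode}

{AgentID} never appears on the right of any FD, so every key must include it.
{AgentID, Bedrooms} is a candidate key since {AgentID, Bedrooms}⁺ = {AgentID, Bedrooms, ListDate, Price, ZipCode} covers every attribute.
{AgentID, Price} is a candidate key since {AgentID, Price}⁺ = {AgentID, Bedrooms, ListDate, Price, ZipCode} covers every attribute.
{AgentID, ZipCode} is a candidate key since {AgentID, ZipCode}⁺ = {AgentID, Bedrooms, ListDate, Price, ZipCode} covers every attribute.
These are minimal and exhaustive — every other superkey contains one of them.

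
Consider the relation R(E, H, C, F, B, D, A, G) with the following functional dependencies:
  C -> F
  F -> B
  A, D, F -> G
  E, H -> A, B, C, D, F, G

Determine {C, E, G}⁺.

Start with {C, E, G}.
C -> F applies; add {F} → now {C, E, F, G}.
F -> B applies; add {B} → now {B, C, E, F, G}.
No further FD applies.

{B, C, E, F, G}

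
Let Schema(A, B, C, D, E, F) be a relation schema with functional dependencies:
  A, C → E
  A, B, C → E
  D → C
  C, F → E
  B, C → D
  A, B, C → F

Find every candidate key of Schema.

{A, B, C}, {A, B, D}

Attributes never on any right-hand side: {A, B} — every candidate key must contain all of them.
{A, B, C}⁺ = {A, B, C, D, E, F} — all of the relation — so {A, B, C} is a candidate key.
{A, B, D}⁺ = {A, B, C, D, E, F} — all of the relation — so {A, B, D} is a candidate key.
No proper subset of any of these is a key, and no other minimal superkey exists.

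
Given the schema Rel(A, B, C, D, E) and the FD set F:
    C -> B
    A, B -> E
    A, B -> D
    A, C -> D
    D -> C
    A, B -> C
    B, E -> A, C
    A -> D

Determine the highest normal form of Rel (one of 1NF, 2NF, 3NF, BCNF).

3NF

Candidate keys: {A}, {B, E}, {C, E}, {D, E}. Prime attributes: {A, B, C, D, E}.
For C -> B we have {C}⁺ = {B, C}; {C} is not a superkey, so BCNF fails.
Its right-hand attributes {B} are all prime, as are those of every other non-superkey FD — the relation is in 3NF.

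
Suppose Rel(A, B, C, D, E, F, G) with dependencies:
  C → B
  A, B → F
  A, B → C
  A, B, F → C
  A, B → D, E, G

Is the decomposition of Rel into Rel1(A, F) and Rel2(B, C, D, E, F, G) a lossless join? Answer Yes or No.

The shared attributes are {F} and {F}⁺ = {F}.
Rel1 ⊄ {F} and Rel2 ⊄ {F}, so the split is lossy.

No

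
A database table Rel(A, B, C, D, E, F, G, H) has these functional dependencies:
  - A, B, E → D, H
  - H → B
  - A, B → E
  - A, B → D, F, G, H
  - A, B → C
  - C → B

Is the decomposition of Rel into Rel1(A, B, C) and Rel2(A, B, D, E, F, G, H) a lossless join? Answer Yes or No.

The shared attributes are {A, B} and {A, B}⁺ = {A, B, C, D, E, F, G, H}.
Since Rel1 ⊆ {A, B, C, D, E, F, G, H}, the intersection is a superkey of Rel1; the decomposition is lossless.

Yes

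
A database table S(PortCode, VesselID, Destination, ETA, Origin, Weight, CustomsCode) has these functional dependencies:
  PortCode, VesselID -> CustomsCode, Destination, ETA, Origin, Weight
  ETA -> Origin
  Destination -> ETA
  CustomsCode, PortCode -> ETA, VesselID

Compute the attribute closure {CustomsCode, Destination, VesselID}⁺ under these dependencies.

Start with {CustomsCode, Destination, VesselID}.
Destination -> ETA applies; add {ETA} → now {CustomsCode, Destination, ETA, VesselID}.
ETA -> Origin applies; add {Origin} → now {CustomsCode, Destination, ETA, Origin, VesselID}.
No further FD applies.

{CustomsCode, Destination, ETA, Origin, VesselID}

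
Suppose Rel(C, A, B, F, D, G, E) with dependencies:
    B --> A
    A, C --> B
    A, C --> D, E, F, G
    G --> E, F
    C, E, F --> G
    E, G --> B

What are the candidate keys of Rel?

{A, C}, {B, C}, {C, E, F}, {C, G}

Attributes never on any right-hand side: {C} — every candidate key must contain it.
{A, C}⁺ = {A, B, C, D, E, F, G} — all of the relation — so {A, C} is a candidate key.
{B, C}⁺ = {A, B, C, D, E, F, G} — all of the relation — so {B, C} is a candidate key.
{C, G}⁺ = {A, B, C, D, E, F, G} — all of the relation — so {C, G} is a candidate key.
{C, E, F}⁺ = {A, B, C, D, E, F, G} — all of the relation — so {C, E, F} is a candidate key.
Any other superkey properly contains one of these, so there are no further candidate keys.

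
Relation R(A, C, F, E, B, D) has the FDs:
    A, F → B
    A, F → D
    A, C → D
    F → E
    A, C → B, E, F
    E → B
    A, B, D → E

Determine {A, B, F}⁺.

{A, B, D, E, F}

Start with {A, B, F}.
A, F → D applies; add {D} → now {A, B, D, F}.
F → E applies; add {E} → now {A, B, D, E, F}.
No further FD applies.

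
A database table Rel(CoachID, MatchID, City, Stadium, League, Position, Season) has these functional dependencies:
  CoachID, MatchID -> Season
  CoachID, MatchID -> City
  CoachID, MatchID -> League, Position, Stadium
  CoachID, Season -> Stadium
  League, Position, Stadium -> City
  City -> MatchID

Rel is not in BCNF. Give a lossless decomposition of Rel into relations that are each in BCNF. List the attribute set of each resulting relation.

Candidate keys of the original relation: {City, CoachID}, {CoachID, League, Position, Season}, {CoachID, League, Position, Stadium}, {CoachID, MatchID}.
Within {City, CoachID, League, MatchID, Position, Season, Stadium}: {CoachID, Season}⁺ ∩ {City, CoachID, League, MatchID, Position, Season, Stadium} = {CoachID, Season, Stadium}, not the whole set, so CoachID, Season -> Stadium violates BCNF; decompose into {CoachID, Season, Stadium} and {City, CoachID, League, MatchID, Position, Season}.
{CoachID, Season, Stadium} has no BCNF violation.
Within {City, CoachID, League, MatchID, Position, Season}: {City}⁺ ∩ {City, CoachID, League, MatchID, Position, Season} = {City, MatchID}, not the whole set, so City -> MatchID violates BCNF; decompose into {City, MatchID} and {City, CoachID, League, Position, Season}.
{City, MatchID} has no BCNF violation.
{City, CoachID, League, Position, Season} has no BCNF violation.

{City, CoachID, League, Position, Season}; {City, MatchID}; {CoachID, Season, Stadium}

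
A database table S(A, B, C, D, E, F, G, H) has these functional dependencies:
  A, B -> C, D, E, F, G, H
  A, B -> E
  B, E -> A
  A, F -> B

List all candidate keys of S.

{A, B}, {A, F}, {B, E}

Closure of {A, B} is {A, B, C, D, E, F, G, H}, the whole schema; {A, B} is a candidate key.
Closure of {A, F} is {A, B, C, D, E, F, G, H}, the whole schema; {A, F} is a candidate key.
Closure of {B, E} is {A, B, C, D, E, F, G, H}, the whole schema; {B, E} is a candidate key.
These are minimal and exhaustive — every other superkey contains one of them.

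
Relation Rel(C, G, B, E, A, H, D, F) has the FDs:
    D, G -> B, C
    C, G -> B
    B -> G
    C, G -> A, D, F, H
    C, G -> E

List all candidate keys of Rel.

{B, C}, {B, D}, {C, G}, {D, G}

{B, C}⁺ = {A, B, C, D, E, F, G, H} — all of the relation — so {B, C} is a candidate key.
{B, D}⁺ = {A, B, C, D, E, F, G, H} — all of the relation — so {B, D} is a candidate key.
{C, G}⁺ = {A, B, C, D, E, F, G, H} — all of the relation — so {C, G} is a candidate key.
{D, G}⁺ = {A, B, C, D, E, F, G, H} — all of the relation — so {D, G} is a candidate key.
These are minimal and exhaustive — every other superkey contains one of them.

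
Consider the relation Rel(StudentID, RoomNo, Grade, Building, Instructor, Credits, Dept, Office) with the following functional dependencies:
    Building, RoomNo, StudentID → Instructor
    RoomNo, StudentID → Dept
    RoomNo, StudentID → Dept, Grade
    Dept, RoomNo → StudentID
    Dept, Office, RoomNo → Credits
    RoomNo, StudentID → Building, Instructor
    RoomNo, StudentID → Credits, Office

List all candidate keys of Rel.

Attributes never on any right-hand side: {RoomNo} — every candidate key must contain it.
Closure of {Dept, RoomNo} is {Building, Credits, Dept, Grade, Instructor, Office, RoomNo, StudentID}, the whole schema; {Dept, RoomNo} is a candidate key.
Closure of {RoomNo, StudentID} is {Building, Credits, Dept, Grade, Instructor, Office, RoomNo, StudentID}, the whole schema; {RoomNo, StudentID} is a candidate key.
No proper subset of any of these is a key, and no other minimal superkey exists.

{Dept, RoomNo}, {RoomNo, StudentID}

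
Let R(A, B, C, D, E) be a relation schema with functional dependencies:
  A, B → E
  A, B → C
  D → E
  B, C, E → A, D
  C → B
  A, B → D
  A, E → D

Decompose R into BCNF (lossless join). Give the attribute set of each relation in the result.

Candidate keys of the original relation: {A, B}, {A, C}, {C, D}, {C, E}.
{A, B, C, D, E}: {D} determines {D, E} here but is not a superkey — split on D → E, giving {D, E} and {A, B, C, D}.
{D, E} is in BCNF.
{A, B, C, D}: {C} determines {B, C} here but is not a superkey — split on C → B, giving {B, C} and {A, C, D}.
{B, C} is in BCNF.
{A, C, D} is in BCNF.

{A, C, D}; {B, C}; {D, E}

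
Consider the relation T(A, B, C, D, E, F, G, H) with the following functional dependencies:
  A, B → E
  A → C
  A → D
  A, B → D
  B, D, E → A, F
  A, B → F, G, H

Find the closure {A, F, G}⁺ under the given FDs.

{A, C, D, F, G}

Start with {A, F, G}.
A → C applies; add {C} → now {A, C, F, G}.
A → D applies; add {D} → now {A, C, D, F, G}.
No further FD applies.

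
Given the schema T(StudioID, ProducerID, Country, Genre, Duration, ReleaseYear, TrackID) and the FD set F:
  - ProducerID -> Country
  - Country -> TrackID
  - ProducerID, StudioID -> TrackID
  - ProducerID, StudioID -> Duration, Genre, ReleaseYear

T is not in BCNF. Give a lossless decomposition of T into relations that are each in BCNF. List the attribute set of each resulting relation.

{Country, ProducerID}; {Country, TrackID}; {Duration, Genre, ProducerID, ReleaseYear, StudioID}

Candidate key of the original relation: {ProducerID, StudioID}.
Within {Country, Duration, Genre, ProducerID, ReleaseYear, StudioID, TrackID}: {ProducerID}⁺ ∩ {Country, Duration, Genre, ProducerID, ReleaseYear, StudioID, TrackID} = {Country, ProducerID, TrackID}, not the whole set, so ProducerID -> Country, TrackID violates BCNF; decompose into {Country, ProducerID, TrackID} and {Duration, Genre, ProducerID, ReleaseYear, StudioID}.
Within {Country, ProducerID, TrackID}: {Country}⁺ ∩ {Country, ProducerID, TrackID} = {Country, TrackID}, not the whole set, so Country -> TrackID violates BCNF; decompose into {Country, TrackID} and {Country, ProducerID}.
{Country, TrackID} is in BCNF.
{Country, ProducerID} is in BCNF.
{Duration, Genre, ProducerID, ReleaseYear, StudioID} is in BCNF.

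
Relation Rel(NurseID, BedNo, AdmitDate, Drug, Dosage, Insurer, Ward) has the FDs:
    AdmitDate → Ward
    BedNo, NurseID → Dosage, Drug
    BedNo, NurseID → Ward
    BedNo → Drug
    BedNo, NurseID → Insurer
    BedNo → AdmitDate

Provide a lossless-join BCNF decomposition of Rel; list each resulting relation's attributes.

Candidate key of the original relation: {BedNo, NurseID}.
In {AdmitDate, BedNo, Dosage, Drug, Insurer, NurseID, Ward}, {AdmitDate} is not a superkey ({AdmitDate}⁺ restricted to this set is {AdmitDate, Ward}), so split on AdmitDate → Ward into {AdmitDate, Ward} and {AdmitDate, BedNo, Dosage, Drug, Insurer, NurseID}.
{AdmitDate, Ward} has no BCNF violation.
In {AdmitDate, BedNo, Dosage, Drug, Insurer, NurseID}, {BedNo} is not a superkey ({BedNo}⁺ restricted to this set is {AdmitDate, BedNo, Drug}), so split on BedNo → AdmitDate, Drug into {AdmitDate, BedNo, Drug} and {BedNo, Dosage, Insurer, NurseID}.
{AdmitDate, BedNo, Drug} has no BCNF violation.
{BedNo, Dosage, Insurer, NurseID} has no BCNF violation.

{AdmitDate, BedNo, Drug}; {AdmitDate, Ward}; {BedNo, Dosage, Insurer, NurseID}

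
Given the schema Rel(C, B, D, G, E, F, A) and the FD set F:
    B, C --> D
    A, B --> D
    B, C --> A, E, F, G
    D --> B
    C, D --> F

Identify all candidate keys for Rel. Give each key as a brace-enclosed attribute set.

{C} never appears on the right of any FD, so every key must include it.
{B, C} is a candidate key since {B, C}⁺ = {A, B, C, D, E, F, G} covers every attribute.
{C, D} is a candidate key since {C, D}⁺ = {A, B, C, D, E, F, G} covers every attribute.
No proper subset of any of these is a key, and no other minimal superkey exists.

{B, C}, {C, D}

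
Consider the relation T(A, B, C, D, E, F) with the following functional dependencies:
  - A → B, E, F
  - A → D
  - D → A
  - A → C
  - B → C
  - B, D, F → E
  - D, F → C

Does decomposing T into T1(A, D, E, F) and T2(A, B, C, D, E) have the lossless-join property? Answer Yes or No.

The shared attributes are {A, D, E} and {A, D, E}⁺ = {A, B, C, D, E, F}.
This includes all of T1, so the common attributes are a superkey of T1 — the join is lossless.

Yes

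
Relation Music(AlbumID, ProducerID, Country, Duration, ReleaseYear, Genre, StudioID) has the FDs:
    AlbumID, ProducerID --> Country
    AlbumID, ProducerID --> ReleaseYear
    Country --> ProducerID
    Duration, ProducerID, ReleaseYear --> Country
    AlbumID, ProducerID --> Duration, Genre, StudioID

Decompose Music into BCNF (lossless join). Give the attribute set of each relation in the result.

Candidate keys of the original relation: {AlbumID, Country}, {AlbumID, ProducerID}.
In {AlbumID, Country, Duration, Genre, ProducerID, ReleaseYear, StudioID}, {Country} is not a superkey ({Country}⁺ restricted to this set is {Country, ProducerID}), so split on Country --> ProducerID into {Country, ProducerID} and {AlbumID, Country, Duration, Genre, ReleaseYear, StudioID}.
{Country, ProducerID}: every determinant is a superkey — BCNF.
{AlbumID, Country, Duration, Genre, ReleaseYear, StudioID}: every determinant is a superkey — BCNF.

{AlbumID, Country, Duration, Genre, ReleaseYear, StudioID}; {Country, ProducerID}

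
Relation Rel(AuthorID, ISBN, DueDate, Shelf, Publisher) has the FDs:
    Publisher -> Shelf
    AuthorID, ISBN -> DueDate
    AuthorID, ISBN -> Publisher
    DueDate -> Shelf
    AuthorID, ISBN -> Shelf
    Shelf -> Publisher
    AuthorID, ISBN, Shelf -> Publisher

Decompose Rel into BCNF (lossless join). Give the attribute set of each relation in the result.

{AuthorID, DueDate, ISBN}; {DueDate, Publisher}; {Publisher, Shelf}

Candidate key of the original relation: {AuthorID, ISBN}.
Within {AuthorID, DueDate, ISBN, Publisher, Shelf}: {Publisher}⁺ ∩ {AuthorID, DueDate, ISBN, Publisher, Shelf} = {Publisher, Shelf}, not the whole set, so Publisher -> Shelf violates BCNF; decompose into {Publisher, Shelf} and {AuthorID, DueDate, ISBN, Publisher}.
{Publisher, Shelf}: every determinant is a superkey — BCNF.
Within {AuthorID, DueDate, ISBN, Publisher}: {DueDate}⁺ ∩ {AuthorID, DueDate, ISBN, Publisher} = {DueDate, Publisher}, not the whole set, so DueDate -> Publisher violates BCNF; decompose into {DueDate, Publisher} and {AuthorID, DueDate, ISBN}.
{DueDate, Publisher}: every determinant is a superkey — BCNF.
{AuthorID, DueDate, ISBN}: every determinant is a superkey — BCNF.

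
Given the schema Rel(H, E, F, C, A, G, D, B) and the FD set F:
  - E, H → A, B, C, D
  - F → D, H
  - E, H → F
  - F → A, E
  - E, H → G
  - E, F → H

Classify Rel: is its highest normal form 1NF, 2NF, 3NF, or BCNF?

Candidate keys: {E, H}, {F}. Prime attributes: {E, F, H}.
Every FD has a superkey on the left, so the relation is in BCNF.

BCNF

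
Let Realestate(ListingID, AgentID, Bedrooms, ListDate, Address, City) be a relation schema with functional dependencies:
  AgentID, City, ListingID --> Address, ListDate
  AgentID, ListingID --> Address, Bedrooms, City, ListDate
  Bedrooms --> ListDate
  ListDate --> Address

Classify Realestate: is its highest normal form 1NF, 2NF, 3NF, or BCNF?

Candidate key: {AgentID, ListingID}. Prime attributes: {AgentID, ListingID}.
Bedrooms --> ListDate breaks BCNF: {Bedrooms}⁺ = {Address, Bedrooms, ListDate}, so {Bedrooms} is not a superkey.
Because {ListDate} is non-prime and the left side of Bedrooms --> ListDate is not a superkey, the relation is not in 3NF.
Checking every proper subset of each key, none determines a non-prime attribute — 2NF is satisfied.

2NF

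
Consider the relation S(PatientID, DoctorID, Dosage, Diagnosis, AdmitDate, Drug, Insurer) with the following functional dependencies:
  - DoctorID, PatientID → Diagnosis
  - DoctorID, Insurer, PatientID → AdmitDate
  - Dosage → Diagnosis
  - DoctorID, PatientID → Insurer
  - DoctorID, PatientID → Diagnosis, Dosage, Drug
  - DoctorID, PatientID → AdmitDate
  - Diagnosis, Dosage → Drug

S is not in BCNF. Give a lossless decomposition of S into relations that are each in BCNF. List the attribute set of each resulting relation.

{AdmitDate, DoctorID, Dosage, Insurer, PatientID}; {Diagnosis, Dosage, Drug}

Candidate key of the original relation: {DoctorID, PatientID}.
{AdmitDate, Diagnosis, DoctorID, Dosage, Drug, Insurer, PatientID}: {Dosage} determines {Diagnosis, Dosage, Drug} here but is not a superkey — split on Dosage → Diagnosis, Drug, giving {Diagnosis, Dosage, Drug} and {AdmitDate, DoctorID, Dosage, Insurer, PatientID}.
{Diagnosis, Dosage, Drug} has no BCNF violation.
{AdmitDate, DoctorID, Dosage, Insurer, PatientID} has no BCNF violation.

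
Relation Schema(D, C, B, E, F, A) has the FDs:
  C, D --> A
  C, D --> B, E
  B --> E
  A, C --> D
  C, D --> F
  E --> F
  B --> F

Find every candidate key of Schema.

Attributes never on any right-hand side: {C} — every candidate key must contain it.
Closure of {A, C} is {A, B, C, D, E, F}, the whole schema; {A, C} is a candidate key.
Closure of {C, D} is {A, B, C, D, E, F}, the whole schema; {C, D} is a candidate key.
Any other superkey properly contains one of these, so there are no further candidate keys.

{A, C}, {C, D}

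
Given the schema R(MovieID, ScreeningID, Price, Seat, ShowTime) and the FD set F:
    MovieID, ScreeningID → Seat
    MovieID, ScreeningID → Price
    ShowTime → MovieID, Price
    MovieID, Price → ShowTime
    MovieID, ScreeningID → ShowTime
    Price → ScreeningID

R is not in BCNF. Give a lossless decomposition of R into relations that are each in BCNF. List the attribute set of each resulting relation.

{MovieID, Price, Seat, ShowTime}; {Price, ScreeningID}

Candidate keys of the original relation: {MovieID, Price}, {MovieID, ScreeningID}, {ShowTime}.
In {MovieID, Price, ScreeningID, Seat, ShowTime}, {Price} is not a superkey ({Price}⁺ restricted to this set is {Price, ScreeningID}), so split on Price → ScreeningID into {Price, ScreeningID} and {MovieID, Price, Seat, ShowTime}.
{Price, ScreeningID} has no BCNF violation.
{MovieID, Price, Seat, ShowTime} has no BCNF violation.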